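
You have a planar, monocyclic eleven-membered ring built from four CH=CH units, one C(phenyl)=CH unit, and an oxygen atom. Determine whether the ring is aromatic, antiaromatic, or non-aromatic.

Check conjugation: each doubly-bonded ring atom is sp² with one p-orbital electron; the oxygen donates one lone pair from its p orbital — every position has a p orbital, so the cyclic π system is continuous.
Tallying contributions gives 5 × 2 = 10 from the double-bond units + 2 from the O atom = 12.
With 12 = 4·3 π electrons, Hückel's rule classifies the planar ring as antiaromatic.

Antiaromatic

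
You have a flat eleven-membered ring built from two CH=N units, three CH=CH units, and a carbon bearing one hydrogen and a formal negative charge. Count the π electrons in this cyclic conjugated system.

Check conjugation: every atom in a ring double bond is sp² and brings one electron to the p orbital; each sp² =N– keeps its lone pair in-plane and puts one electron into the π system; the carbanion's lone pair occupies the p orbital — every position has a p orbital, so the cyclic π system is continuous.
Adding the contributions, 5 × 2 = 10 from the double-bond units + 2 from the CH(-) atom = 12.

12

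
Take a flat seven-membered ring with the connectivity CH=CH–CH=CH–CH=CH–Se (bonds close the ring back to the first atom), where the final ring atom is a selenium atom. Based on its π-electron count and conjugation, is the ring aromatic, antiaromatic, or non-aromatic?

Every ring atom contributes a p orbital perpendicular to the ring (the double-bond atoms are sp², each contributing one p electron; the selenium donates one lone pair from its p orbital), so the π system is cyclic and fully conjugated.
Tallying contributions gives 3 × 2 = 6 from the double-bond units + 2 from the Se atom = 8.
A 4n π count (8, n = 2) in a planar conjugated ring means antiaromatic.

Antiaromatic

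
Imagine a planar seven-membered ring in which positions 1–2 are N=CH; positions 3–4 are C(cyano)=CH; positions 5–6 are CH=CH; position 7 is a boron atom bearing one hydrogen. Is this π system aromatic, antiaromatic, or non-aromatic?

Every ring atom contributes a p orbital perpendicular to the ring (every atom in a ring double bond is sp² and brings one electron to the p orbital; each =N– nitrogen is pyridine-type (lone pair in the sp² plane, one electron in the p orbital); the boron has an empty p orbital), so the π system is cyclic and fully conjugated.
Counting π electrons: 3 × 2 = 6 from the double-bond units + 0 from the BH atom = 6.
6 = 4(1) + 2, which satisfies Hückel's 4n+2 rule.

Aromatic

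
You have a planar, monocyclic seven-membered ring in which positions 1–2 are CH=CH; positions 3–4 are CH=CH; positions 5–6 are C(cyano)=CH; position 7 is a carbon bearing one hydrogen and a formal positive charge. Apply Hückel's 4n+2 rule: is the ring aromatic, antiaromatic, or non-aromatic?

Aromatic

Check conjugation: every atom in a ring double bond is sp² and brings one electron to the p orbital; the carbocation has an empty p orbital — every position has a p orbital, so the cyclic π system is continuous.
Adding the contributions, 3 × 2 = 6 from the double-bond units + 0 from the CH(+) atom = 6.
That gives a 4n+2 count (6, n = 1).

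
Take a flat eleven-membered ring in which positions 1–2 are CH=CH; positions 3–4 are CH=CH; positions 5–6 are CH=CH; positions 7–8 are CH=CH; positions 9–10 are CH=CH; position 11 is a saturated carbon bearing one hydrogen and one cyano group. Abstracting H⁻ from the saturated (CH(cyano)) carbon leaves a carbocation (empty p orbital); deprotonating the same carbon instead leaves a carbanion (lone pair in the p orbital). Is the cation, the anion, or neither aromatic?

In both ions every ring atom is sp² and contributes a p orbital, so both rings are fully conjugated.
Cation: 5 × 2 + 0 = 10 π electrons → 4(2)+2, aromatic.
Anion: 5 × 2 + 2 = 12 π electrons → 4(3), antiaromatic.

The cation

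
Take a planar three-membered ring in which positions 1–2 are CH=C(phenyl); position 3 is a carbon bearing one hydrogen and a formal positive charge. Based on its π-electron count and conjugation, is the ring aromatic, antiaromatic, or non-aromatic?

Aromatic

The p orbitals form a continuous loop: the double-bond atoms are sp², each contributing one p electron; the carbocation has an empty p orbital. The ring is fully conjugated.
Tallying contributions gives 1 × 2 = 2 from the double-bond unit + 0 from the CH(+) atom = 2.
Since 2 = 4·0 + 2, the ring meets the 4n+2 criterion.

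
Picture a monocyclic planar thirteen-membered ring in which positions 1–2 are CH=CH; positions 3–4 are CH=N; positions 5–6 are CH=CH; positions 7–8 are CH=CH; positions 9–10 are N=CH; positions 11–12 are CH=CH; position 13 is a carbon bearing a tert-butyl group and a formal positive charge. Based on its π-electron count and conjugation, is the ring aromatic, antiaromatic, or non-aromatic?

Antiaromatic

All ring atoms are sp² and supply a p orbital to the ring (every atom in a ring double bond is sp² and brings one electron to the p orbital; each sp² =N– keeps its lone pair in-plane and puts one electron into the π system; the carbocation has an empty p orbital); the conjugation is uninterrupted.
Tallying contributions gives 6 × 2 = 12 from the double-bond units + 0 from the C(tert-butyl)(+) atom = 12.
With 12 = 4·3 π electrons, Hückel's rule classifies the planar ring as antiaromatic.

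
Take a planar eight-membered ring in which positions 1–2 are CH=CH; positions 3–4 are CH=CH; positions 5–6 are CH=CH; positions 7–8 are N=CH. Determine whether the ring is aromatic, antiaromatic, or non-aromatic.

Antiaromatic

Check conjugation: the double-bond atoms are sp², each contributing one p electron; each sp² =N– keeps its lone pair in-plane and puts one electron into the π system — every position has a p orbital, so the cyclic π system is continuous.
π-electron count: 4 × 2 = 8 from the 4 double-bond units.
8 = 4(2); a planar, fully conjugated 4n system is antiaromatic.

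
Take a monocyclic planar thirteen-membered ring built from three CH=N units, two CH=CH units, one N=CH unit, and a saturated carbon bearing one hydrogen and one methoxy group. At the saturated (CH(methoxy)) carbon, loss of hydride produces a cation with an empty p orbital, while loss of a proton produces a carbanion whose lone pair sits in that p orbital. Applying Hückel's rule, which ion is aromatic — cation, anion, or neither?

The anion

In both ions every ring atom is sp² and contributes a p orbital, so both rings are fully conjugated.
Cation: 6 × 2 + 0 = 12 π electrons → 4(3), antiaromatic.
Anion: 6 × 2 + 2 = 14 π electrons → 4(3)+2, aromatic.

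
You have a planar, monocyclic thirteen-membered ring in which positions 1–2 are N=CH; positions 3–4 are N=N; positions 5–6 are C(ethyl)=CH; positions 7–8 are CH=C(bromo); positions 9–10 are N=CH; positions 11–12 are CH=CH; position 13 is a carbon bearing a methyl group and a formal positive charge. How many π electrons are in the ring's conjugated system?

Every ring atom contributes a p orbital perpendicular to the ring (every atom in a ring double bond is sp² and brings one electron to the p orbital; each =N– nitrogen is pyridine-type (lone pair in the sp² plane, one electron in the p orbital); the carbocation has an empty p orbital), so the π system is cyclic and fully conjugated.
Adding the contributions, 6 × 2 = 12 from the double-bond units + 0 from the C(methyl)(+) atom = 12.

12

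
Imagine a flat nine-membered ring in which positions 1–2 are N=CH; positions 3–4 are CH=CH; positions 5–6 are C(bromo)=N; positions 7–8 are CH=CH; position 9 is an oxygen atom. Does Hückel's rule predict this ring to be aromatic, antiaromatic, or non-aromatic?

Aromatic

Check conjugation: each doubly-bonded ring atom is sp² with one p-orbital electron; the doubly-bonded nitrogens are pyridine-type — their lone pairs lie in the ring plane, leaving one electron in the p orbital; the oxygen donates one lone pair from its p orbital — every position has a p orbital, so the cyclic π system is continuous.
π-electron count: 4 × 2 = 8 from the double-bond units + 2 from the O atom = 10.
10 = 4(2) + 2, which satisfies Hückel's 4n+2 rule.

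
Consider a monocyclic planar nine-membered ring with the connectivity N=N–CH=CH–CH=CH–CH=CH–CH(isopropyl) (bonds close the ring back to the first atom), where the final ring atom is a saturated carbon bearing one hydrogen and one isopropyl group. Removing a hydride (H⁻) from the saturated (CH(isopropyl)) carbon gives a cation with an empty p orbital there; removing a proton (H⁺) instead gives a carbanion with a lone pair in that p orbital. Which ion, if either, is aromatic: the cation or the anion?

In either ion the ring is fully conjugated: every atom, including the new sp² carbon, supplies a p orbital.
Cation: 4 × 2 + 0 = 8 π electrons → 4(2), antiaromatic.
Anion: 4 × 2 + 2 = 10 π electrons → 4(2)+2, aromatic.

The anion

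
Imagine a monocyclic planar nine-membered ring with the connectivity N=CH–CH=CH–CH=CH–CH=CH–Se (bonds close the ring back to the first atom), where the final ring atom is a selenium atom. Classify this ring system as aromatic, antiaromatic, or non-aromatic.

Aromatic

The p orbitals form a continuous loop: each doubly-bonded ring atom is sp² with one p-orbital electron; the doubly-bonded nitrogens are pyridine-type — their lone pairs lie in the ring plane, leaving one electron in the p orbital; the selenium donates one lone pair from its p orbital. The ring is fully conjugated.
Tallying contributions gives 4 × 2 = 8 from the double-bond units + 2 from the Se atom = 10.
10 = 4(2) + 2, which satisfies Hückel's 4n+2 rule.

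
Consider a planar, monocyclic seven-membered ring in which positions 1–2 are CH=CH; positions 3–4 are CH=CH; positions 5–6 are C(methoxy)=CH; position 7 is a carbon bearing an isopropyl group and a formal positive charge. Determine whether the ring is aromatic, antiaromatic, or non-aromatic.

Check conjugation: every atom in a ring double bond is sp² and brings one electron to the p orbital; the carbocation has an empty p orbital — every position has a p orbital, so the cyclic π system is continuous.
Tallying contributions gives 3 × 2 = 6 from the double-bond units + 0 from the C(isopropyl)(+) atom = 6.
Since 6 = 4·1 + 2, the ring meets the 4n+2 criterion.

Aromatic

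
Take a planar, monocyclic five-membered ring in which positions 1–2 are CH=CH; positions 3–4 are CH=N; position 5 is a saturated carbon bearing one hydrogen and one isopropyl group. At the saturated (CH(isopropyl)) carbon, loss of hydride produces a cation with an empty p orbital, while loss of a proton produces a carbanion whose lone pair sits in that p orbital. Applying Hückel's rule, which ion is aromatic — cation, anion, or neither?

Both ions have a continuous loop of p orbitals — each ring atom is sp².
Cation: 2 × 2 + 0 = 4 π electrons → 4(1), antiaromatic.
Anion: 2 × 2 + 2 = 6 π electrons → 4(1)+2, aromatic.

The anion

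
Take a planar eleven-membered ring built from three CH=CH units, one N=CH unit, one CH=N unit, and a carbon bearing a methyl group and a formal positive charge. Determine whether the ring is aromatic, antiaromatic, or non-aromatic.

Aromatic

Every ring atom contributes a p orbital perpendicular to the ring (each doubly-bonded ring atom is sp² with one p-orbital electron; the doubly-bonded nitrogens are pyridine-type — their lone pairs lie in the ring plane, leaving one electron in the p orbital; the carbocation has an empty p orbital), so the π system is cyclic and fully conjugated.
Counting π electrons: 5 × 2 = 10 from the double-bond units + 0 from the C(methyl)(+) atom = 10.
10 = 4(2) + 2, which satisfies Hückel's 4n+2 rule.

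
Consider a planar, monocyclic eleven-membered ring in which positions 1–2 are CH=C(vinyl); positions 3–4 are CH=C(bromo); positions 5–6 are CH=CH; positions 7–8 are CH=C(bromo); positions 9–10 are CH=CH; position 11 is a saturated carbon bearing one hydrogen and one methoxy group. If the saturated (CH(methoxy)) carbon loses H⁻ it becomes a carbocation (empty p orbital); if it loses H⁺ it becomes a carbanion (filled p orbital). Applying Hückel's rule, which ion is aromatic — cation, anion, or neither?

Both ions have a continuous loop of p orbitals — each ring atom is sp².
Cation: 5 × 2 + 0 = 10 π electrons → 4(2)+2, aromatic.
Anion: 5 × 2 + 2 = 12 π electrons → 4(3), antiaromatic.

The cation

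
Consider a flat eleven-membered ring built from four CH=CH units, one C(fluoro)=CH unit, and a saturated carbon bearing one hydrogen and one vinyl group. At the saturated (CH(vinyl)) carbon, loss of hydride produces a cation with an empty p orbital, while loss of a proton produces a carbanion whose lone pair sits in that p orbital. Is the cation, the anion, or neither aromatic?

The cation

In either ion the ring is fully conjugated: every atom, including the new sp² carbon, supplies a p orbital.
Cation: 5 × 2 + 0 = 10 π electrons → 4(2)+2, aromatic.
Anion: 5 × 2 + 2 = 12 π electrons → 4(3), antiaromatic.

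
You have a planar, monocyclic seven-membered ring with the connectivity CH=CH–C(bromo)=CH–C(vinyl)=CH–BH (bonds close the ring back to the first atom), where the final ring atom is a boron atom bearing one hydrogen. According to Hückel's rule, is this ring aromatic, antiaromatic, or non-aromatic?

The p orbitals form a continuous loop: the double-bond atoms are sp², each contributing one p electron; the boron has an empty p orbital. The ring is fully conjugated.
Counting π electrons: 3 × 2 = 6 from the double-bond units + 0 from the BH atom = 6.
6 = 4(1) + 2, which satisfies Hückel's 4n+2 rule.

Aromatic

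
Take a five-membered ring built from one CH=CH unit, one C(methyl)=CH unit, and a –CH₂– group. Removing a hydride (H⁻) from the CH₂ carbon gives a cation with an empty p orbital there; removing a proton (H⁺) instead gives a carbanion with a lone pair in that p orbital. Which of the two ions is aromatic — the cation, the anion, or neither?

Once that carbon is sp², every ring atom has a p orbital and both ions are fully conjugated.
Cation: 2 × 2 + 0 = 4 π electrons → 4(1), antiaromatic.
Anion: 2 × 2 + 2 = 6 π electrons → 4(1)+2, aromatic.

The anion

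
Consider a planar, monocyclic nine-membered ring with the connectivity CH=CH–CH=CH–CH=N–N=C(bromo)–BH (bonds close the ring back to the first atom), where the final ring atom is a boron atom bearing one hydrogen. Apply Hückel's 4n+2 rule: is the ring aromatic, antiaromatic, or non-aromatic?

The p orbitals form a continuous loop: the double-bond atoms are sp², each contributing one p electron; each sp² =N– keeps its lone pair in-plane and puts one electron into the π system; the boron has an empty p orbital. The ring is fully conjugated.
Adding the contributions, 4 × 2 = 8 from the double-bond units + 0 from the BH atom = 8.
A 4n π count (8, n = 2) in a planar conjugated ring means antiaromatic.

Antiaromatic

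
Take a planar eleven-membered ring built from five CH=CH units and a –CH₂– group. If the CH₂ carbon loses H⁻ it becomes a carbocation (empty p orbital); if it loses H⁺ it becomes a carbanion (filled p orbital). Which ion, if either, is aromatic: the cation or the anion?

The cation

Once that carbon is sp², every ring atom has a p orbital and both ions are fully conjugated.
Cation: 5 × 2 + 0 = 10 π electrons → 4(2)+2, aromatic.
Anion: 5 × 2 + 2 = 12 π electrons → 4(3), antiaromatic.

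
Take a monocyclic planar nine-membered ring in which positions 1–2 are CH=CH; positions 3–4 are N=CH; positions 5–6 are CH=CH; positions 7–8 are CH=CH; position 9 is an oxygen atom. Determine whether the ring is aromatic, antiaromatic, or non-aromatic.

Every ring atom contributes a p orbital perpendicular to the ring (each doubly-bonded ring atom is sp² with one p-orbital electron; each =N– nitrogen is pyridine-type (lone pair in the sp² plane, one electron in the p orbital); the oxygen donates one lone pair from its p orbital), so the π system is cyclic and fully conjugated.
π-electron count: 4 × 2 = 8 from the double-bond units + 2 from the O atom = 10.
With 10 π electrons (n = 2), the Hückel 4n+2 condition holds.

Aromatic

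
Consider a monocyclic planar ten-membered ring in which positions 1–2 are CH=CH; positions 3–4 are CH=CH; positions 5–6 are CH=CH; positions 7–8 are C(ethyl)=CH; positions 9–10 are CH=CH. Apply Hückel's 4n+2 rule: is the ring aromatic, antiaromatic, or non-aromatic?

Aromatic

All ring atoms are sp² and supply a p orbital to the ring (the double-bond atoms are sp², each contributing one p electron); the conjugation is uninterrupted.
Counting π electrons: 5 × 2 = 10 from the 5 double-bond units.
Since 10 = 4·2 + 2, the ring meets the 4n+2 criterion.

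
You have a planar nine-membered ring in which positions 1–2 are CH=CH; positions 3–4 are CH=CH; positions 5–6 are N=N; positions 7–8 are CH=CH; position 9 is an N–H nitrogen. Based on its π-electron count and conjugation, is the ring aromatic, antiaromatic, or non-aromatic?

Aromatic

All ring atoms are sp² and supply a p orbital to the ring (each doubly-bonded ring atom is sp² with one p-orbital electron; each sp² =N– keeps its lone pair in-plane and puts one electron into the π system; the pyrrole-type nitrogen donates its lone pair from the p orbital); the conjugation is uninterrupted.
Counting π electrons: 4 × 2 = 8 from the double-bond units + 2 from the NH atom = 10.
That gives a 4n+2 count (10, n = 2).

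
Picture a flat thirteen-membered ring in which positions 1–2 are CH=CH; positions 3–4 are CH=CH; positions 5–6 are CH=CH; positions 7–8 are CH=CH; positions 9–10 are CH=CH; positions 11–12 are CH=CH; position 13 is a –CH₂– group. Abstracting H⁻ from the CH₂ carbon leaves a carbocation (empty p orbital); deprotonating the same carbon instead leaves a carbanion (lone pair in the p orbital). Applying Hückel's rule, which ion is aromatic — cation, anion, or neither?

Once that carbon is sp², every ring atom has a p orbital and both ions are fully conjugated.
Cation: 6 × 2 + 0 = 12 π electrons → 4(3), antiaromatic.
Anion: 6 × 2 + 2 = 14 π electrons → 4(3)+2, aromatic.

The anion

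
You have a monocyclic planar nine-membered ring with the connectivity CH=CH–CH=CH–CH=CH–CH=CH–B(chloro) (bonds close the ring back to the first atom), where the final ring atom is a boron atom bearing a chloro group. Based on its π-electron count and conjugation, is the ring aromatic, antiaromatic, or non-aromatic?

Antiaromatic

Check conjugation: every atom in a ring double bond is sp² and brings one electron to the p orbital; the boron has an empty p orbital — every position has a p orbital, so the cyclic π system is continuous.
π-electron count: 4 × 2 = 8 from the double-bond units + 0 from the B(chloro) atom = 8.
With 8 = 4·2 π electrons, Hückel's rule classifies the planar ring as antiaromatic.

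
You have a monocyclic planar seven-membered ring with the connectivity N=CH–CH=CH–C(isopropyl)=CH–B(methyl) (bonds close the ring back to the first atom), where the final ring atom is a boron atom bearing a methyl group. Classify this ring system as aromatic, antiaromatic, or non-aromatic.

Aromatic

The p orbitals form a continuous loop: each doubly-bonded ring atom is sp² with one p-orbital electron; each sp² =N– keeps its lone pair in-plane and puts one electron into the π system; the boron has an empty p orbital. The ring is fully conjugated.
Tallying contributions gives 3 × 2 = 6 from the double-bond units + 0 from the B(methyl) atom = 6.
With 6 π electrons (n = 1), the Hückel 4n+2 condition holds.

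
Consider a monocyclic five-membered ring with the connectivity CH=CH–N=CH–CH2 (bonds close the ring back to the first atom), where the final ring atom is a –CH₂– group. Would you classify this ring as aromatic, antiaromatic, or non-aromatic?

Non-aromatic

The CH2 carbon is saturated: the tetrahedral CH₂ carbon is sp³ and has no p orbital in the ring π system. Conjugation is not continuous around the ring.
A ring that is not fully conjugated cannot be aromatic or antiaromatic regardless of its π-electron count.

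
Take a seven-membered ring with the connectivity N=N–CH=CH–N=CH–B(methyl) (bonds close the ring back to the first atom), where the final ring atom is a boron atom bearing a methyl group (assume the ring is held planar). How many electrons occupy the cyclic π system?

Check conjugation: the double-bond atoms are sp², each contributing one p electron; the doubly-bonded nitrogens are pyridine-type — their lone pairs lie in the ring plane, leaving one electron in the p orbital; the boron has an empty p orbital — every position has a p orbital, so the cyclic π system is continuous.
π-electron count: 3 × 2 = 6 from the double-bond units + 0 from the B(methyl) atom = 6.

6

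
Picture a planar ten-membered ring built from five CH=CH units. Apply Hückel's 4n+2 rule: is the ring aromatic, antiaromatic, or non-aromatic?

The p orbitals form a continuous loop: each doubly-bonded ring atom is sp² with one p-orbital electron. The ring is fully conjugated.
Tallying contributions gives 5 × 2 = 10 from the 5 double-bond units.
That gives a 4n+2 count (10, n = 2).

Aromatic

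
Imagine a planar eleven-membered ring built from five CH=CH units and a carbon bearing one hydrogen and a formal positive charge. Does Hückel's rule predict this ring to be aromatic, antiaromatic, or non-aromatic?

Check conjugation: the double-bond atoms are sp², each contributing one p electron; the carbocation has an empty p orbital — every position has a p orbital, so the cyclic π system is continuous.
Adding the contributions, 5 × 2 = 10 from the double-bond units + 0 from the CH(+) atom = 10.
With 10 π electrons (n = 2), the Hückel 4n+2 condition holds.

Aromatic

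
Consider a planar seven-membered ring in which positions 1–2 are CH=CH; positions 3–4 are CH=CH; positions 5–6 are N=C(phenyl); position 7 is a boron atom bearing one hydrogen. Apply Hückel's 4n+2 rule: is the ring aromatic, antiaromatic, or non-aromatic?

Every ring atom contributes a p orbital perpendicular to the ring (every atom in a ring double bond is sp² and brings one electron to the p orbital; each =N– nitrogen is pyridine-type (lone pair in the sp² plane, one electron in the p orbital); the boron has an empty p orbital), so the π system is cyclic and fully conjugated.
Adding the contributions, 3 × 2 = 6 from the double-bond units + 0 from the BH atom = 6.
Since 6 = 4·1 + 2, the ring meets the 4n+2 criterion.

Aromatic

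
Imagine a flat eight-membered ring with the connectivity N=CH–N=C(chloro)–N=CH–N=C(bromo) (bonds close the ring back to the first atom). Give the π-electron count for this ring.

8

The p orbitals form a continuous loop: each doubly-bonded ring atom is sp² with one p-orbital electron; each sp² =N– keeps its lone pair in-plane and puts one electron into the π system. The ring is fully conjugated.
Counting π electrons: 4 × 2 = 8 from the 4 double-bond units.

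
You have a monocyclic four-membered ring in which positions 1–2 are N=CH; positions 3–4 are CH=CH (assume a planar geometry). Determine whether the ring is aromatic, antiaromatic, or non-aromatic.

Every ring atom contributes a p orbital perpendicular to the ring (each doubly-bonded ring atom is sp² with one p-orbital electron; the doubly-bonded nitrogens are pyridine-type — their lone pairs lie in the ring plane, leaving one electron in the p orbital), so the π system is cyclic and fully conjugated.
π-electron count: 2 × 2 = 4 from the 2 double-bond units.
A 4n π count (4, n = 1) in a planar conjugated ring means antiaromatic.

Antiaromatic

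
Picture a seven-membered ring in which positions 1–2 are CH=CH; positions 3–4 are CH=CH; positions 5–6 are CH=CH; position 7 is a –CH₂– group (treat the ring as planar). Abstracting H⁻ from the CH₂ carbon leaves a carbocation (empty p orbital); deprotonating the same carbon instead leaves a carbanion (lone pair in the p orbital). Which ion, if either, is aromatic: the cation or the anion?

The cation

In both ions every ring atom is sp² and contributes a p orbital, so both rings are fully conjugated.
Cation: 3 × 2 + 0 = 6 π electrons → 4(1)+2, aromatic.
Anion: 3 × 2 + 2 = 8 π electrons → 4(2), antiaromatic.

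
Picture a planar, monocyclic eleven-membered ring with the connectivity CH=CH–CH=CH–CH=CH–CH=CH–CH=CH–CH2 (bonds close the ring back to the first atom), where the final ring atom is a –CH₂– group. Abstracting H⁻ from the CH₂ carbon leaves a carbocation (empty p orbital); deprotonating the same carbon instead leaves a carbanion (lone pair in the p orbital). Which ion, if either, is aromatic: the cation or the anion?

The cation

In either ion the ring is fully conjugated: every atom, including the new sp² carbon, supplies a p orbital.
Cation: 5 × 2 + 0 = 10 π electrons → 4(2)+2, aromatic.
Anion: 5 × 2 + 2 = 12 π electrons → 4(3), antiaromatic.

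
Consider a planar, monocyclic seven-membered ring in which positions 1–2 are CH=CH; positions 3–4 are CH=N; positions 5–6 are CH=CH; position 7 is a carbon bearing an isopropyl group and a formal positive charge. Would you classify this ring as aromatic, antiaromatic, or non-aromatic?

Aromatic

The p orbitals form a continuous loop: each doubly-bonded ring atom is sp² with one p-orbital electron; each =N– nitrogen is pyridine-type (lone pair in the sp² plane, one electron in the p orbital); the carbocation has an empty p orbital. The ring is fully conjugated.
π-electron count: 3 × 2 = 6 from the double-bond units + 0 from the C(isopropyl)(+) atom = 6.
6 = 4(1) + 2, which satisfies Hückel's 4n+2 rule.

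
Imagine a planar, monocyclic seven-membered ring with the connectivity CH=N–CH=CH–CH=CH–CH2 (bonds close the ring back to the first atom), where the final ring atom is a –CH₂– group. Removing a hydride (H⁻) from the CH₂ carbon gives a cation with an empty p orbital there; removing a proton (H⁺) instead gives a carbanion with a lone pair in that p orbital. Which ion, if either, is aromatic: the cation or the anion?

The cation

Once that carbon is sp², every ring atom has a p orbital and both ions are fully conjugated.
Cation: 3 × 2 + 0 = 6 π electrons → 4(1)+2, aromatic.
Anion: 3 × 2 + 2 = 8 π electrons → 4(2), antiaromatic.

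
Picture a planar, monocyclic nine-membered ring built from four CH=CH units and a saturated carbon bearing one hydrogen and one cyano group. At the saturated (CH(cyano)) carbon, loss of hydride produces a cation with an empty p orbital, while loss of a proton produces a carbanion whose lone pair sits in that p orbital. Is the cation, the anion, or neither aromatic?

The anion

In either ion the ring is fully conjugated: every atom, including the new sp² carbon, supplies a p orbital.
Cation: 4 × 2 + 0 = 8 π electrons → 4(2), antiaromatic.
Anion: 4 × 2 + 2 = 10 π electrons → 4(2)+2, aromatic.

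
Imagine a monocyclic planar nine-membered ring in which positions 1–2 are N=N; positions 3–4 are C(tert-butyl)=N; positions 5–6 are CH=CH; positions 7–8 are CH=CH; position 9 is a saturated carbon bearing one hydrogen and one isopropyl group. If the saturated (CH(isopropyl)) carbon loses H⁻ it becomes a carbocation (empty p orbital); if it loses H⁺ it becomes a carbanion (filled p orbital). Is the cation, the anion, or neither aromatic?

Both ions have a continuous loop of p orbitals — each ring atom is sp².
Cation: 4 × 2 + 0 = 8 π electrons → 4(2), antiaromatic.
Anion: 4 × 2 + 2 = 10 π electrons → 4(2)+2, aromatic.

The anion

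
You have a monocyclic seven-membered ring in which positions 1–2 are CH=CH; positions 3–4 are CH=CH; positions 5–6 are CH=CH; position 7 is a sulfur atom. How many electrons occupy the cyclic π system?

8

All ring atoms are sp² and supply a p orbital to the ring (each doubly-bonded ring atom is sp² with one p-orbital electron; the sulfur donates one lone pair from its p orbital); the conjugation is uninterrupted.
Counting π electrons: 3 × 2 = 6 from the double-bond units + 2 from the S atom = 8.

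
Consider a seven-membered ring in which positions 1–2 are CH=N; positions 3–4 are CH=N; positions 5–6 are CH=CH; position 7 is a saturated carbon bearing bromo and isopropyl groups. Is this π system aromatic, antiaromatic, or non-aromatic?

Because that saturated carbon is sp³ and has no p orbital in the ring π system at the C(bromo)(isopropyl) position, the π system cannot extend all the way around the ring.
Hückel's rule only applies to fully conjugated rings, so this one is simply non-aromatic.

Non-aromatic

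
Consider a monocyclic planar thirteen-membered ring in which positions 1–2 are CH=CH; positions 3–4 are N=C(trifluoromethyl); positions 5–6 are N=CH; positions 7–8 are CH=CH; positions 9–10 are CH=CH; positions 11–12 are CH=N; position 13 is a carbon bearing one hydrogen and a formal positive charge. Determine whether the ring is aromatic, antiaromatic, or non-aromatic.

Antiaromatic

The p orbitals form a continuous loop: every atom in a ring double bond is sp² and brings one electron to the p orbital; each sp² =N– keeps its lone pair in-plane and puts one electron into the π system; the carbocation has an empty p orbital. The ring is fully conjugated.
Counting π electrons: 6 × 2 = 12 from the double-bond units + 0 from the CH(+) atom = 12.
12 is a 4n count (n = 3), so the planar conjugated ring is antiaromatic.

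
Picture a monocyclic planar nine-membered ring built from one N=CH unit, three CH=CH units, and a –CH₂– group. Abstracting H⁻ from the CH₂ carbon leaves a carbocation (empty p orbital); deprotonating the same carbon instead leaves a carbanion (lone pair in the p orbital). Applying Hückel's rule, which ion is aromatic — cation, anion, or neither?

Both ions have a continuous loop of p orbitals — each ring atom is sp².
Cation: 4 × 2 + 0 = 8 π electrons → 4(2), antiaromatic.
Anion: 4 × 2 + 2 = 10 π electrons → 4(2)+2, aromatic.

The anion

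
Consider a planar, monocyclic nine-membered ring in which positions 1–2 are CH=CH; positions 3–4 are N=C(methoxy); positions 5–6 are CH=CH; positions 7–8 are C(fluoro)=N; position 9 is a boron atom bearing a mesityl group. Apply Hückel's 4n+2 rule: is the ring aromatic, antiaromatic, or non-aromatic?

Antiaromatic

Every ring atom contributes a p orbital perpendicular to the ring (the double-bond atoms are sp², each contributing one p electron; each =N– nitrogen is pyridine-type (lone pair in the sp² plane, one electron in the p orbital); the boron has an empty p orbital), so the π system is cyclic and fully conjugated.
π-electron count: 4 × 2 = 8 from the double-bond units + 0 from the B(mesityl) atom = 8.
8 = 4(2); a planar, fully conjugated 4n system is antiaromatic.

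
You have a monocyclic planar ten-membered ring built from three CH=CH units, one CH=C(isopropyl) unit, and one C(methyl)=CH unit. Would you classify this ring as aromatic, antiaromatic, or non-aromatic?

Aromatic

All ring atoms are sp² and supply a p orbital to the ring (the double-bond atoms are sp², each contributing one p electron); the conjugation is uninterrupted.
π-electron count: 5 × 2 = 10 from the 5 double-bond units.
With 10 π electrons (n = 2), the Hückel 4n+2 condition holds.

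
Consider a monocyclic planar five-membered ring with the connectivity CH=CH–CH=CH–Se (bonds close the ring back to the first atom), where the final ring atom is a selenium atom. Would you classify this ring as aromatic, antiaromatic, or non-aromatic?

All ring atoms are sp² and supply a p orbital to the ring (each doubly-bonded ring atom is sp² with one p-orbital electron; the selenium donates one lone pair from its p orbital); the conjugation is uninterrupted.
Tallying contributions gives 2 × 2 = 4 from the double-bond units + 2 from the Se atom = 6.
6 = 4(1) + 2, which satisfies Hückel's 4n+2 rule.
(The species described is selenophene.)

Aromatic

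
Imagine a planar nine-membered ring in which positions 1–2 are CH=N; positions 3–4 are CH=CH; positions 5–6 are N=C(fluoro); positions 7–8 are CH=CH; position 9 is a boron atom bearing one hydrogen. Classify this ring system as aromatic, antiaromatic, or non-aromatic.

Antiaromatic

All ring atoms are sp² and supply a p orbital to the ring (each doubly-bonded ring atom is sp² with one p-orbital electron; each sp² =N– keeps its lone pair in-plane and puts one electron into the π system; the boron has an empty p orbital); the conjugation is uninterrupted.
Adding the contributions, 4 × 2 = 8 from the double-bond units + 0 from the BH atom = 8.
8 = 4(2); a planar, fully conjugated 4n system is antiaromatic.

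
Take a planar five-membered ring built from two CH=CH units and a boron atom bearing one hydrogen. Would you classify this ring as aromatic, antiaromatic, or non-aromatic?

Antiaromatic

All ring atoms are sp² and supply a p orbital to the ring (each doubly-bonded ring atom is sp² with one p-orbital electron; the boron has an empty p orbital); the conjugation is uninterrupted.
Adding the contributions, 2 × 2 = 4 from the double-bond units + 0 from the BH atom = 4.
4 is a 4n count (n = 1), so the planar conjugated ring is antiaromatic.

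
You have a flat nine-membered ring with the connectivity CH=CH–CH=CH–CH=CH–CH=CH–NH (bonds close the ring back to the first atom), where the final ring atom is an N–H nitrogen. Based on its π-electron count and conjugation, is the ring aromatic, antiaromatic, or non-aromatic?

Aromatic

Check conjugation: each doubly-bonded ring atom is sp² with one p-orbital electron; the pyrrole-type nitrogen donates its lone pair from the p orbital — every position has a p orbital, so the cyclic π system is continuous.
Adding the contributions, 4 × 2 = 8 from the double-bond units + 2 from the NH atom = 10.
10 = 4(2) + 2, which satisfies Hückel's 4n+2 rule.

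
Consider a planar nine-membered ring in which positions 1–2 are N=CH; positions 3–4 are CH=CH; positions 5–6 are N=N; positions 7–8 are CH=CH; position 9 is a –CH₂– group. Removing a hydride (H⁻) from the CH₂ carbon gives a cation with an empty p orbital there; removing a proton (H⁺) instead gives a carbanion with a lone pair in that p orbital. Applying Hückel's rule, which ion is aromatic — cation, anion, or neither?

Both ions have a continuous loop of p orbitals — each ring atom is sp².
Cation: 4 × 2 + 0 = 8 π electrons → 4(2), antiaromatic.
Anion: 4 × 2 + 2 = 10 π electrons → 4(2)+2, aromatic.

The anion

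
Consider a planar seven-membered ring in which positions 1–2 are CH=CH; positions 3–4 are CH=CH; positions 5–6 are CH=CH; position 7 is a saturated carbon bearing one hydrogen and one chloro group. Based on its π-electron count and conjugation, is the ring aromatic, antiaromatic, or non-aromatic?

Non-aromatic

The CH(chloro) position has four σ bonds — that saturated carbon is sp³ and has no p orbital in the ring π system — so the cyclic conjugation is interrupted.
Hückel's rule only applies to fully conjugated rings, so this one is simply non-aromatic.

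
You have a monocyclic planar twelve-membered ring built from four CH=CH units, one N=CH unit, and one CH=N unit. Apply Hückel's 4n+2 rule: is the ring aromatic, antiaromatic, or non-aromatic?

Every ring atom contributes a p orbital perpendicular to the ring (every atom in a ring double bond is sp² and brings one electron to the p orbital; the doubly-bonded nitrogens are pyridine-type — their lone pairs lie in the ring plane, leaving one electron in the p orbital), so the π system is cyclic and fully conjugated.
Tallying contributions gives 6 × 2 = 12 from the 6 double-bond units.
A 4n π count (12, n = 3) in a planar conjugated ring means antiaromatic.

Antiaromatic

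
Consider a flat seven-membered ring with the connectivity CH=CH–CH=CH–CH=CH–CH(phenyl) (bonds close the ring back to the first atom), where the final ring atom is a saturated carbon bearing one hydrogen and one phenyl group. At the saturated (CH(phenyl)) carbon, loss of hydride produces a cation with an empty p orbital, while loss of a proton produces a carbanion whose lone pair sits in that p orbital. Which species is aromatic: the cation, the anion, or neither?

The cation

Once that carbon is sp², every ring atom has a p orbital and both ions are fully conjugated.
Cation: 3 × 2 + 0 = 6 π electrons → 4(1)+2, aromatic.
Anion: 3 × 2 + 2 = 8 π electrons → 4(2), antiaromatic.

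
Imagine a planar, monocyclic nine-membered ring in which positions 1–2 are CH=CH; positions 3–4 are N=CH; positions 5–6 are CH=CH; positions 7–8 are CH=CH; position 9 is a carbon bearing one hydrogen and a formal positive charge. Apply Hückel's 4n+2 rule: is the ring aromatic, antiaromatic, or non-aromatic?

Every ring atom contributes a p orbital perpendicular to the ring (each doubly-bonded ring atom is sp² with one p-orbital electron; the doubly-bonded nitrogens are pyridine-type — their lone pairs lie in the ring plane, leaving one electron in the p orbital; the carbocation has an empty p orbital), so the π system is cyclic and fully conjugated.
Tallying contributions gives 4 × 2 = 8 from the double-bond units + 0 from the CH(+) atom = 8.
A 4n π count (8, n = 2) in a planar conjugated ring means antiaromatic.

Antiaromatic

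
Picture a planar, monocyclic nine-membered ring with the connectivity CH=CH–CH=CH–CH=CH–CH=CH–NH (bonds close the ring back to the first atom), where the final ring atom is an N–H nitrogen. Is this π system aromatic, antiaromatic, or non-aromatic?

Check conjugation: every atom in a ring double bond is sp² and brings one electron to the p orbital; the pyrrole-type nitrogen donates its lone pair from the p orbital — every position has a p orbital, so the cyclic π system is continuous.
Adding the contributions, 4 × 2 = 8 from the double-bond units + 2 from the NH atom = 10.
Since 10 = 4·2 + 2, the ring meets the 4n+2 criterion.

Aromatic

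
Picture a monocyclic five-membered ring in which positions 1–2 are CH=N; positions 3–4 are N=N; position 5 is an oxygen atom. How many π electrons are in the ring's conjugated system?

6

Check conjugation: the double-bond atoms are sp², each contributing one p electron; each =N– nitrogen is pyridine-type (lone pair in the sp² plane, one electron in the p orbital); the oxygen donates one lone pair from its p orbital — every position has a p orbital, so the cyclic π system is continuous.
π-electron count: 2 × 2 = 4 from the double-bond units + 2 from the O atom = 6.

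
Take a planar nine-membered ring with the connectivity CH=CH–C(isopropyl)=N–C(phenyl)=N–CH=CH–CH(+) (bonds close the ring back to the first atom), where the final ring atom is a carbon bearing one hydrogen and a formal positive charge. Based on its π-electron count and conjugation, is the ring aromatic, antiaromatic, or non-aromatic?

Antiaromatic

The p orbitals form a continuous loop: each doubly-bonded ring atom is sp² with one p-orbital electron; the doubly-bonded nitrogens are pyridine-type — their lone pairs lie in the ring plane, leaving one electron in the p orbital; the carbocation has an empty p orbital. The ring is fully conjugated.
Counting π electrons: 4 × 2 = 8 from the double-bond units + 0 from the CH(+) atom = 8.
8 = 4(2); a planar, fully conjugated 4n system is antiaromatic.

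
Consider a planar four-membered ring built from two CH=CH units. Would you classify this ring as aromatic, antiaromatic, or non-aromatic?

Every ring atom contributes a p orbital perpendicular to the ring (every atom in a ring double bond is sp² and brings one electron to the p orbital), so the π system is cyclic and fully conjugated.
π-electron count: 2 × 2 = 4 from the 2 double-bond units.
A 4n π count (4, n = 1) in a planar conjugated ring means antiaromatic.
(This ring is cyclobutadiene.)

Antiaromatic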